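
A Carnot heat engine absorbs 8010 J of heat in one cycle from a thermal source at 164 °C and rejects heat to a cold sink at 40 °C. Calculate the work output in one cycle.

T_H = 164 °C → 164 + 273.15 = 437.15 K.
T_C = 40 °C → 40 + 273.15 = 313.15 K.
For a reversible engine, η = 1 − T_C/T_H = 1 − 313.15/437.15 = 0.2837.
W = η·Q_H = 0.2837 × 8010 = 2270 J.

W ≈ 2270 J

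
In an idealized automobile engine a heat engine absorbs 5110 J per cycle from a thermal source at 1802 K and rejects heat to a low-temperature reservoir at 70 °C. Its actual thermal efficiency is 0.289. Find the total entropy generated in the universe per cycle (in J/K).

T_C = 70 °C → 70 + 273.15 = 343.15 K.
W = η·Q_H = 0.289 × 5110 = 1477 J, so Q_C = Q_H − W = 3633 J.
The hot reservoir loses entropy Q_H/T_H = 5110/1802.00 = 2.836 J/K; the cold reservoir gains Q_C/T_C = 3633/343.15 = 10.59 J/K.
ΔS_univ = −Q_H/T_H + Q_C/T_C = 7.752 J/K (> 0, since η = 0.289 < η_Carnot = 0.810).

ΔS_univ ≈ 7.752 J/K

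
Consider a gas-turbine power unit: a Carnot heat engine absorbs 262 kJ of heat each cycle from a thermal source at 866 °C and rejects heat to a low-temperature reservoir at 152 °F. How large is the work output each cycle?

W ≈ 184 kJ

T_H = 866 °C → 866 + 273.15 = 1139.15 K.
T_C = 152 °F → (152 − 32) × 5/9 = 66.67 °C = 339.82 K.
η_rev = 1 − T_C/T_H = 1 − 339.82/1139.15 = 0.7017.
W = η·Q_H = 0.7017 × 262 = 184 kJ.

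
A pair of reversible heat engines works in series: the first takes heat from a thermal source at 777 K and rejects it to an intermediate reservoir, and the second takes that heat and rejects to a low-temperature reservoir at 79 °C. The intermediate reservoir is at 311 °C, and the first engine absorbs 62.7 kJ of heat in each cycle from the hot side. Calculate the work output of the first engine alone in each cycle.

W₁ ≈ 15.56 kJ

T_C = 79 °C → 79 + 273.15 = 352.15 K.
T_m = 311 °C → 311 + 273.15 = 584.15 K.
First-stage efficiency η₁ = 1 − T_m/T_H = 1 − 584.15/777.00 = 0.2482.
W₁ = η₁·Q_H = 0.2482 × 62.7 = 15.56 kJ.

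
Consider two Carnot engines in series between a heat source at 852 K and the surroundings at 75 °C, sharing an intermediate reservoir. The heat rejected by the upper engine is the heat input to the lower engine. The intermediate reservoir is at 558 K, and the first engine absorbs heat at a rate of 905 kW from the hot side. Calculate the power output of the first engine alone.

Ẇ₁ ≈ 312 kW

T_C = 75 °C → 75 + 273.15 = 348.15 K.
First-stage efficiency η₁ = 1 − T_m/T_H = 1 − 558.00/852.00 = 0.3451.
W₁ = η₁·Q_H = 0.3451 × 905 = 312 kW.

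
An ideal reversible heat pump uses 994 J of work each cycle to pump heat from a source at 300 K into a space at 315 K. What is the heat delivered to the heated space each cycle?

Q_H ≈ 20870 J

Reversible heating COP: COP_HP = T_H/(T_H − T_C) = 315.00/15.00 = 21.0000.
Q_H = COP_HP · W = 21.0000 × 994 = 20870 J.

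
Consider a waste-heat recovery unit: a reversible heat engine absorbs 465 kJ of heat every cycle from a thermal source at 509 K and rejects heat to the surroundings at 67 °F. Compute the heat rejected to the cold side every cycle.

T_C = 67 °F → (67 − 32) × 5/9 = 19.44 °C = 292.59 K.
For a reversible engine, η = 1 − T_C/T_H = 1 − 292.59/509.00 = 0.4252.
For a reversible cycle Q_C/Q_H = T_C/T_H, so Q_C = 465 × 292.59/509.00 = 267 kJ.

Q_C ≈ 267 kJ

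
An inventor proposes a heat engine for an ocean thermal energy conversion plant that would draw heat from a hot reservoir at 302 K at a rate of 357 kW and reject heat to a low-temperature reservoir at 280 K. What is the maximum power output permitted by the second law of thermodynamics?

The upper bound on efficiency is η_max = 1 − T_C/T_H = 1 − 280.00/302.00 = 0.0728.
W_max = η_max · Q_H = 0.0728 × 357 = 26.0 kW.

Ẇ_max ≈ 26.0 kW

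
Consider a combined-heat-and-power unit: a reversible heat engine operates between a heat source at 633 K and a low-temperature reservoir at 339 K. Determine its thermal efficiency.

η_rev = 1 − T_C/T_H = 1 − 339.00/633.00 = 0.464.

η ≈ 0.464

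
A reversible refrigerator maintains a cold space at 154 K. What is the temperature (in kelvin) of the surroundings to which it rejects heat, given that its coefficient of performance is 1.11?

T_H ≈ 293 K

COP_R = T_C/(T_H − T_C) ⇒ T_H = T_C·(1 + 1/COP_R) = 154.00 × (1 + 1/1.11) = 293 K.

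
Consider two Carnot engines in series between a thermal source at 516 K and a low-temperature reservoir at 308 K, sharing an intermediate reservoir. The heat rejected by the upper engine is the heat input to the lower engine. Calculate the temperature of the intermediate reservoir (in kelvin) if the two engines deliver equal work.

T_m ≈ 412 K

For reversible stages Q_m = Q_H·(T_m/T_H). Setting W₁ = Q_H(1 − T_m/T_H) equal to W₂ = Q_m(1 − T_C/T_m) = Q_H·(T_m − T_C)/T_H gives T_H − T_m = T_m − T_C, so T_m = (T_H + T_C)/2 = (516.00 + 308.00)/2 = 412 K.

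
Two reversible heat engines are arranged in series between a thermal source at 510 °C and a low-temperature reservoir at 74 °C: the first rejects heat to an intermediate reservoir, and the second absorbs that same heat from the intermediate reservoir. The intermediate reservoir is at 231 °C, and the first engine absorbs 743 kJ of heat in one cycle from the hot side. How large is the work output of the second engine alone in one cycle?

T_H = 510 °C → 510 + 273.15 = 783.15 K.
T_C = 74 °C → 74 + 273.15 = 347.15 K.
T_m = 231 °C → 231 + 273.15 = 504.15 K.
Heat entering the second stage: Q_m = Q_H·(T_m/T_H) = 743 × 504.15/783.15 = 478.3 kJ.
Second-stage efficiency η₂ = 1 − T_C/T_m = 1 − 347.15/504.15 = 0.3114, so W₂ = η₂·Q_m = 149.0 kJ.

W₂ ≈ 149.0 kJ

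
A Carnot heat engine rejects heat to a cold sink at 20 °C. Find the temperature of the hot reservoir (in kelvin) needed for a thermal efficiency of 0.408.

T_C = 20 °C → 20 + 273.15 = 293.15 K.
From η = 1 − T_C/T_H, solving for T_H gives T_H = T_C/(1 − η) = 293.15/(1 − 0.408) = 495 K.

T_H ≈ 495 K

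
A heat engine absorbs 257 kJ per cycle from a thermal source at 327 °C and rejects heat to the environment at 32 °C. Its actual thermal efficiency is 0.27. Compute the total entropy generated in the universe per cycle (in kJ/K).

ΔS_univ ≈ 0.187 kJ/K

T_H = 327 °C → 327 + 273.15 = 600.15 K.
T_C = 32 °C → 32 + 273.15 = 305.15 K.
W = η·Q_H = 0.27 × 257 = 69.39 kJ, so Q_C = Q_H − W = 187.6 kJ.
The hot reservoir loses entropy Q_H/T_H = 257/600.15 = 0.4282 kJ/K; the cold reservoir gains Q_C/T_C = 187.6/305.15 = 0.6148 kJ/K.
ΔS_univ = −Q_H/T_H + Q_C/T_C = 0.187 kJ/K (> 0, since η = 0.27 < η_Carnot = 0.492).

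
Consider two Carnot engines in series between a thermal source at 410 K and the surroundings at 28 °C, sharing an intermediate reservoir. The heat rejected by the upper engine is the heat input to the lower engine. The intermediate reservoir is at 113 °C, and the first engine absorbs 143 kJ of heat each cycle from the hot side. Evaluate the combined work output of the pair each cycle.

W_total ≈ 38.0 kJ

T_C = 28 °C → 28 + 273.15 = 301.15 K.
Two reversible stages in series are equivalent to a single Carnot engine between T_H and T_C, so η_total = 1 − T_C/T_H = 1 − 301.15/410.00 = 0.2655.
W_total = η_total · Q_H = 0.2655 × 143 = 38.0 kJ.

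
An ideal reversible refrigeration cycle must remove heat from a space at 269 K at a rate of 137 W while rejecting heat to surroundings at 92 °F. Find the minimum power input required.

Ẇ_in ≈ 19.09 W

T_H = 92 °F → (92 − 32) × 5/9 = 33.33 °C = 306.48 K.
The reversible coefficient of performance is COP_R = T_C/(T_H − T_C) = 269.00/37.48 = 7.1765.
W = Q_C/COP_R = 137/7.1765 = 19.09 W.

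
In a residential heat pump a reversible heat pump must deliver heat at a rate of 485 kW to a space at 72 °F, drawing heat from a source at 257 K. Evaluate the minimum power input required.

Ẇ_in ≈ 63.0 kW

T_H = 72 °F → (72 − 32) × 5/9 = 22.22 °C = 295.37 K.
Reversible heating COP: COP_HP = T_H/(T_H − T_C) = 295.37/38.37 = 7.6976.
W = Q_H/COP_HP = 485/7.6976 = 63.0 kW.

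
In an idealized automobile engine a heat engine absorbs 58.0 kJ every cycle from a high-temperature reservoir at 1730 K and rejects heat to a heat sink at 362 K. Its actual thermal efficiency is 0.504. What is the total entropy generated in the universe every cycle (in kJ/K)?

W = η·Q_H = 0.504 × 58.0 = 29.23 kJ, so Q_C = Q_H − W = 28.77 kJ.
Entropy balance on the reservoirs: −Q_H/T_H = -0.03353 kJ/K, +Q_C/T_C = 0.07947 kJ/K.
ΔS_univ = −Q_H/T_H + Q_C/T_C = 0.0459 kJ/K (> 0, since η = 0.504 < η_Carnot = 0.791).

ΔS_univ ≈ 0.0459 kJ/K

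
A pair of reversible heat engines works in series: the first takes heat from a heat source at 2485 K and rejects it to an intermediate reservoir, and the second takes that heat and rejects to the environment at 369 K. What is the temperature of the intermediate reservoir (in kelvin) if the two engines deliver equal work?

T_m ≈ 1430 K

For reversible stages Q_m = Q_H·(T_m/T_H). Setting W₁ = Q_H(1 − T_m/T_H) equal to W₂ = Q_m(1 − T_C/T_m) = Q_H·(T_m − T_C)/T_H gives T_H − T_m = T_m − T_C, so T_m = (T_H + T_C)/2 = (2485.00 + 369.00)/2 = 1430 K.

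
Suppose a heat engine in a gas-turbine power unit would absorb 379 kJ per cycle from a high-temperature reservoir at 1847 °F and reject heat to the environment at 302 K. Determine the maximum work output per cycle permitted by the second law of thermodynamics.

W_max ≈ 289.7 kJ

T_H = 1847 °F → (1847 − 32) × 5/9 = 1008.33 °C = 1281.48 K.
The upper bound on efficiency is η_max = 1 − T_C/T_H = 1 − 302.00/1281.48 = 0.7643.
W_max = η_max · Q_H = 0.7643 × 379 = 289.7 kJ.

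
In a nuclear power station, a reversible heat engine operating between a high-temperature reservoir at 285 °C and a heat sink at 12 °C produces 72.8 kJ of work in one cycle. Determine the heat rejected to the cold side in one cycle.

T_H = 285 °C → 285 + 273.15 = 558.15 K.
T_C = 12 °C → 12 + 273.15 = 285.15 K.
Carnot efficiency: η = 1 − T_C/T_H = 1 − 285.15/558.15 = 0.4891.
Since Q_C/Q_H = T_C/T_H and Q_H = W/η, Q_C = W·T_C/(T_H − T_C) = 72.8 × 285.15/273.00 = 76.0 kJ.

Q_C ≈ 76.0 kJ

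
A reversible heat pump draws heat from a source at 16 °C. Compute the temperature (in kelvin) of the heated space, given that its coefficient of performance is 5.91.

T_C = 16 °C → 16 + 273.15 = 289.15 K.
COP_HP = T_H/(T_H − T_C) ⇒ T_H = T_C·COP_HP/(COP_HP − 1) = 289.15 × 5.91/(5.91 − 1) = 348 K.

T_H ≈ 348 K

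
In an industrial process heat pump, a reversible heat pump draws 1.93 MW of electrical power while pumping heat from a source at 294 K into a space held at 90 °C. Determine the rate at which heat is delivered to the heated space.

Q̇_H ≈ 10.14 MW

T_H = 90 °C → 90 + 273.15 = 363.15 K.
For a reversible heat pump, COP_HP = T_H/(T_H − T_C) = 363.15/69.15 = 5.2516.
Q_H = COP_HP · W = 5.2516 × 1.93 = 10.14 MW.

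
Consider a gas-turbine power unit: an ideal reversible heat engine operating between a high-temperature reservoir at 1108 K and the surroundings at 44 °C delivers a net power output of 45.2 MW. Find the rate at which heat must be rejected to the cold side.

T_C = 44 °C → 44 + 273.15 = 317.15 K.
Since the cycle is reversible, η = 1 − T_C/T_H = 1 − 317.15/1108.00 = 0.7138.
Since Q_C/Q_H = T_C/T_H and Q_H = W/η, Q_C = W·T_C/(T_H − T_C) = 45.2 × 317.15/790.85 = 18.1 MW.

Q̇_C ≈ 18.1 MW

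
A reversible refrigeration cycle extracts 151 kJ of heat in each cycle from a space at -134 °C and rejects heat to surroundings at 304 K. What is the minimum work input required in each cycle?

T_C = -134 °C → -134 + 273.15 = 139.15 K.
Carnot COP: COP_R = T_C/(T_H − T_C) = 139.15/164.85 = 0.8441.
W = Q_C/COP_R = 151/0.8441 = 179 kJ.

W_in ≈ 179 kJ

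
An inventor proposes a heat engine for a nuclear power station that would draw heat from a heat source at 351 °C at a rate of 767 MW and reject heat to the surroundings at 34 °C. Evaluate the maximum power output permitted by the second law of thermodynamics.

Ẇ_max ≈ 390 MW

T_H = 351 °C → 351 + 273.15 = 624.15 K.
T_C = 34 °C → 34 + 273.15 = 307.15 K.
The second-law ceiling is the Carnot efficiency, η_max = 1 − T_C/T_H = 1 − 307.15/624.15 = 0.5079.
W_max = η_max · Q_H = 0.5079 × 767 = 390 MW.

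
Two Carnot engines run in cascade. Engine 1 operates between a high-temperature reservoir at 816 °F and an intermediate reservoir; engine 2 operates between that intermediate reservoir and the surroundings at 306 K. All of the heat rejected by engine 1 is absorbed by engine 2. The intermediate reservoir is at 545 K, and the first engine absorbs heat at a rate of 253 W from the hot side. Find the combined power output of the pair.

Ẇ_total ≈ 143.8 W

T_H = 816 °F → (816 − 32) × 5/9 = 435.56 °C = 708.71 K.
Two reversible stages in series are equivalent to a single Carnot engine between T_H and T_C, so η_total = 1 − T_C/T_H = 1 − 306.00/708.71 = 0.5682.
W_total = η_total · Q_H = 0.5682 × 253 = 143.8 W.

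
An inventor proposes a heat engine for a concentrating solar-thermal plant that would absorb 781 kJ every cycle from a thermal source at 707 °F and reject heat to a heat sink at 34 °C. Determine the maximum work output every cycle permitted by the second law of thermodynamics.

T_H = 707 °F → (707 − 32) × 5/9 = 375.00 °C = 648.15 K.
T_C = 34 °C → 34 + 273.15 = 307.15 K.
No engine can exceed the Carnot limit: η_max = 1 − T_C/T_H = 1 − 307.15/648.15 = 0.5261.
W_max = η_max · Q_H = 0.5261 × 781 = 410.9 kJ.

W_max ≈ 410.9 kJ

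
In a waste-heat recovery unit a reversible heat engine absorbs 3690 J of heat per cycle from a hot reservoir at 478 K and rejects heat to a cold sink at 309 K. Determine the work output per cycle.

Since the cycle is reversible, η = 1 − T_C/T_H = 1 − 309.00/478.00 = 0.3536.
W = η·Q_H = 0.3536 × 3690 = 1300 J.

W ≈ 1300 J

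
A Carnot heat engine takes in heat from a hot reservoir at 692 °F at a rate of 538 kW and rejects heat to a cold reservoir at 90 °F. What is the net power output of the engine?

Ẇ ≈ 281 kW

T_H = 692 °F → (692 − 32) × 5/9 = 366.67 °C = 639.82 K.
T_C = 90 °F → (90 − 32) × 5/9 = 32.22 °C = 305.37 K.
For a reversible engine, η = 1 − T_C/T_H = 1 − 305.37/639.82 = 0.5227.
W = η·Q_H = 0.5227 × 538 = 281 kW.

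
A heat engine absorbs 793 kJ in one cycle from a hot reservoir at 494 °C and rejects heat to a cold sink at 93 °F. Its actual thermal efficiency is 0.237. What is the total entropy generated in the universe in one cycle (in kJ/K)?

T_H = 494 °C → 494 + 273.15 = 767.15 K.
T_C = 93 °F → (93 − 32) × 5/9 = 33.89 °C = 307.04 K.
W = η·Q_H = 0.237 × 793 = 187.9 kJ, so Q_C = Q_H − W = 605.1 kJ.
Reservoir entropy changes: ΔS_H = −Q_H/T_H = −793/767.15 = -1.034 kJ/K and ΔS_C = +Q_C/T_C = 605.1/307.04 = 1.971 kJ/K.
ΔS_univ = −Q_H/T_H + Q_C/T_C = 0.937 kJ/K (> 0, since η = 0.237 < η_Carnot = 0.600).

ΔS_univ ≈ 0.937 kJ/K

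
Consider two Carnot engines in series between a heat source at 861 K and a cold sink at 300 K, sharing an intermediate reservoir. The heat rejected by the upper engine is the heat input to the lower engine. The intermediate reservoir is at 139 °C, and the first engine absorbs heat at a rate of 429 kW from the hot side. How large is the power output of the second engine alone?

T_m = 139 °C → 139 + 273.15 = 412.15 K.
Heat entering the second stage: Q_m = Q_H·(T_m/T_H) = 429 × 412.15/861.00 = 205 kW.
Second-stage efficiency η₂ = 1 − T_C/T_m = 1 − 300.00/412.15 = 0.2721, so W₂ = η₂·Q_m = 55.9 kW.

Ẇ₂ ≈ 55.9 kW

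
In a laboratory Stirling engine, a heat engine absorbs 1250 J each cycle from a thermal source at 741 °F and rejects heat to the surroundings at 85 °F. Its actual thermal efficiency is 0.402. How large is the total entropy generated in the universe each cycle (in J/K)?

ΔS_univ ≈ 0.5963 J/K

T_H = 741 °F → (741 − 32) × 5/9 = 393.89 °C = 667.04 K.
T_C = 85 °F → (85 − 32) × 5/9 = 29.44 °C = 302.59 K.
W = η·Q_H = 0.402 × 1250 = 502.5 J, so Q_C = Q_H − W = 747.5 J.
Entropy balance on the reservoirs: −Q_H/T_H = -1.874 J/K, +Q_C/T_C = 2.470 J/K.
ΔS_univ = −Q_H/T_H + Q_C/T_C = 0.5963 J/K (> 0, since η = 0.402 < η_Carnot = 0.546).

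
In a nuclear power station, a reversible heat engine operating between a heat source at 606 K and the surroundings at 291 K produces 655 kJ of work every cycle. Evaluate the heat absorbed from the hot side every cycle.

Q_H ≈ 1260 kJ

η_rev = 1 − T_C/T_H = 1 − 291.00/606.00 = 0.5198.
Q_H = W/η = 655/0.5198 = 1260 kJ.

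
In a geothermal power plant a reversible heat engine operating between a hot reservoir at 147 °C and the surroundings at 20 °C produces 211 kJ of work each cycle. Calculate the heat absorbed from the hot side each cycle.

Q_H ≈ 698.0 kJ

T_H = 147 °C → 147 + 273.15 = 420.15 K.
T_C = 20 °C → 20 + 273.15 = 293.15 K.
Since the cycle is reversible, η = 1 − T_C/T_H = 1 − 293.15/420.15 = 0.3023.
Q_H = W/η = 211/0.3023 = 698.0 kJ.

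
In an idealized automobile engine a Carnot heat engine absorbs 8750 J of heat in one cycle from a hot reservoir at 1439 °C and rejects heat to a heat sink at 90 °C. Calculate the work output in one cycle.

T_H = 1439 °C → 1439 + 273.15 = 1712.15 K.
T_C = 90 °C → 90 + 273.15 = 363.15 K.
For a reversible engine, η = 1 − T_C/T_H = 1 − 363.15/1712.15 = 0.7879.
W = η·Q_H = 0.7879 × 8750 = 6894 J.

W ≈ 6894 J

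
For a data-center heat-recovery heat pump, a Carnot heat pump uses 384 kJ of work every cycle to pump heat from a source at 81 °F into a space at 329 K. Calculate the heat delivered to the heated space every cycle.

T_C = 81 °F → (81 − 32) × 5/9 = 27.22 °C = 300.37 K.
COP_HP = T_H/(T_H − T_C) = 329.00/28.63 = 11.4923.
Q_H = COP_HP · W = 11.4923 × 384 = 4410 kJ.

Q_H ≈ 4410 kJ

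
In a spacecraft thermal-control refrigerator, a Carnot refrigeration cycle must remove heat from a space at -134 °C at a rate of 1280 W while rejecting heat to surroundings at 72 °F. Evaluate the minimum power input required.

Ẇ_in ≈ 1437 W

T_H = 72 °F → (72 − 32) × 5/9 = 22.22 °C = 295.37 K.
T_C = -134 °C → -134 + 273.15 = 139.15 K.
COP_R = T_C/(T_H − T_C) = 139.15/156.22 = 0.8907.
W = Q_C/COP_R = 1280/0.8907 = 1437 W.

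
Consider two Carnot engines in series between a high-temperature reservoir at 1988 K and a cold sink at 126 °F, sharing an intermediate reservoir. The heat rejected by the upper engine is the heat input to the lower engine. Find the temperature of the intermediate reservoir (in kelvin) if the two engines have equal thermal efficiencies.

T_m ≈ 804.3 K

T_C = 126 °F → (126 − 32) × 5/9 = 52.22 °C = 325.37 K.
Equal efficiencies require 1 − T_m/T_H = 1 − T_C/T_m, i.e. T_m/T_H = T_C/T_m, so T_m = √(T_H·T_C) = √(1988.00 × 325.37) = 804.3 K.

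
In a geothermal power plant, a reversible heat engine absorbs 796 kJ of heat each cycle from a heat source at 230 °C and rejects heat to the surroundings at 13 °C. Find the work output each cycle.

T_H = 230 °C → 230 + 273.15 = 503.15 K.
T_C = 13 °C → 13 + 273.15 = 286.15 K.
Since the cycle is reversible, η = 1 − T_C/T_H = 1 − 286.15/503.15 = 0.4313.
W = η·Q_H = 0.4313 × 796 = 343.3 kJ.

W ≈ 343.3 kJ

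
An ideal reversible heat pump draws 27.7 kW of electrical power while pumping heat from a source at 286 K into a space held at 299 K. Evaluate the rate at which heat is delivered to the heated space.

Q̇_H ≈ 637 kW

Reversible heating COP: COP_HP = T_H/(T_H − T_C) = 299.00/13.00 = 23.0000.
Q_H = COP_HP · W = 23.0000 × 27.7 = 637 kW.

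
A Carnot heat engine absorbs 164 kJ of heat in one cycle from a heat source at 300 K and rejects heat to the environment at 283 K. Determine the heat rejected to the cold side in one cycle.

Q_C ≈ 154.7 kJ

For a reversible engine, η = 1 − T_C/T_H = 1 − 283.00/300.00 = 0.0567.
For a reversible cycle Q_C/Q_H = T_C/T_H, so Q_C = 164 × 283.00/300.00 = 154.7 kJ.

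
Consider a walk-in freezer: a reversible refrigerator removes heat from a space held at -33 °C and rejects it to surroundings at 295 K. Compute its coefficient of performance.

COP_R ≈ 4.38

T_C = -33 °C → -33 + 273.15 = 240.15 K.
For a reversible refrigerator, COP_R = T_C/(T_H − T_C) = 240.15/(295.00 − 240.15) = 4.38.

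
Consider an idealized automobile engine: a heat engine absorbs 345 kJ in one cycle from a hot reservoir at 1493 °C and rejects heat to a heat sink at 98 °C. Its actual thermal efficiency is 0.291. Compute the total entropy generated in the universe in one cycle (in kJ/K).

ΔS_univ ≈ 0.464 kJ/K

T_H = 1493 °C → 1493 + 273.15 = 1766.15 K.
T_C = 98 °C → 98 + 273.15 = 371.15 K.
W = η·Q_H = 0.291 × 345 = 100.4 kJ, so Q_C = Q_H − W = 244.6 kJ.
The hot reservoir loses entropy Q_H/T_H = 345/1766.15 = 0.1953 kJ/K; the cold reservoir gains Q_C/T_C = 244.6/371.15 = 0.6590 kJ/K.
ΔS_univ = −Q_H/T_H + Q_C/T_C = 0.464 kJ/K (> 0, since η = 0.291 < η_Carnot = 0.790).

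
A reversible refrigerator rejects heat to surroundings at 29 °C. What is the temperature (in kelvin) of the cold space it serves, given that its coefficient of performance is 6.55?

T_C ≈ 262.1 K

T_H = 29 °C → 29 + 273.15 = 302.15 K.
COP_R = T_C/(T_H − T_C) ⇒ T_C = T_H·COP_R/(1 + COP_R) = 302.15 × 6.55/(1 + 6.55) = 262.1 K.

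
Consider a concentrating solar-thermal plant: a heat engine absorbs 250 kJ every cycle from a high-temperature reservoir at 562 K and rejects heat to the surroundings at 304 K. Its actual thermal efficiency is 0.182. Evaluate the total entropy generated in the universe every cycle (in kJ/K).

W = η·Q_H = 0.182 × 250 = 45.50 kJ, so Q_C = Q_H − W = 204.5 kJ.
Entropy balance on the reservoirs: −Q_H/T_H = -0.4448 kJ/K, +Q_C/T_C = 0.6727 kJ/K.
ΔS_univ = −Q_H/T_H + Q_C/T_C = 0.228 kJ/K (> 0, since η = 0.182 < η_Carnot = 0.459).

ΔS_univ ≈ 0.228 kJ/K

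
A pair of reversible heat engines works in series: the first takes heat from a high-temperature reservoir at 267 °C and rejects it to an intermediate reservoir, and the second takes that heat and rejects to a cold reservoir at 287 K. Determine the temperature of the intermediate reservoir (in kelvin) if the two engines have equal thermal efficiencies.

T_H = 267 °C → 267 + 273.15 = 540.15 K.
Equal efficiencies require 1 − T_m/T_H = 1 − T_C/T_m, i.e. T_m/T_H = T_C/T_m, so T_m = √(T_H·T_C) = √(540.15 × 287.00) = 393.7 K.

T_m ≈ 393.7 K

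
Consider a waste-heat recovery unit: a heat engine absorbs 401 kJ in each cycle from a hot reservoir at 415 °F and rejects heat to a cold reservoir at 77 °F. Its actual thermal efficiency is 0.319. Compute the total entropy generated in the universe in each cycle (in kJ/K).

ΔS_univ ≈ 0.0907 kJ/K

T_H = 415 °F → (415 − 32) × 5/9 = 212.78 °C = 485.93 K.
T_C = 77 °F → (77 − 32) × 5/9 = 25.00 °C = 298.15 K.
W = η·Q_H = 0.319 × 401 = 127.9 kJ, so Q_C = Q_H − W = 273.1 kJ.
Reservoir entropy changes: ΔS_H = −Q_H/T_H = −401/485.93 = -0.8252 kJ/K and ΔS_C = +Q_C/T_C = 273.1/298.15 = 0.9159 kJ/K.
ΔS_univ = −Q_H/T_H + Q_C/T_C = 0.0907 kJ/K (> 0, since η = 0.319 < η_Carnot = 0.386).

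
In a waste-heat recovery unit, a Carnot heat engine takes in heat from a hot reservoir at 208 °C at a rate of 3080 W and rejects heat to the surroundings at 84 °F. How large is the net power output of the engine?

Ẇ ≈ 1150 W

T_H = 208 °C → 208 + 273.15 = 481.15 K.
T_C = 84 °F → (84 − 32) × 5/9 = 28.89 °C = 302.04 K.
Since the cycle is reversible, η = 1 − T_C/T_H = 1 − 302.04/481.15 = 0.3723.
W = η·Q_H = 0.3723 × 3080 = 1150 W.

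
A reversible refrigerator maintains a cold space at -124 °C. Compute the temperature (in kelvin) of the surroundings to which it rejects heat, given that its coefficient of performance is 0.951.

T_H ≈ 306 K

T_C = -124 °C → -124 + 273.15 = 149.15 K.
COP_R = T_C/(T_H − T_C) ⇒ T_H = T_C·(1 + 1/COP_R) = 149.15 × (1 + 1/0.951) = 306 K.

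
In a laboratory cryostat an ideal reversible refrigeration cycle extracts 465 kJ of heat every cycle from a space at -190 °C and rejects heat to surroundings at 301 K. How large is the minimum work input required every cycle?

W_in ≈ 1220 kJ

T_C = -190 °C → -190 + 273.15 = 83.15 K.
For a reversible refrigerator, COP_R = T_C/(T_H − T_C) = 83.15/217.85 = 0.3817.
W = Q_C/COP_R = 465/0.3817 = 1220 kJ.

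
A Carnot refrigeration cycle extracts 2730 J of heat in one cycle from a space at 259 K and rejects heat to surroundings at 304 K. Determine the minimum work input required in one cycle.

W_in ≈ 474 J

Carnot COP: COP_R = T_C/(T_H − T_C) = 259.00/45.00 = 5.7556.
W = Q_C/COP_R = 2730/5.7556 = 474 J.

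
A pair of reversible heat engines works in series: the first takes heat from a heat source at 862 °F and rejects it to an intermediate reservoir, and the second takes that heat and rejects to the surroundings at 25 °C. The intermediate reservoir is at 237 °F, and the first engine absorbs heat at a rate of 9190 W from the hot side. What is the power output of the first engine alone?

T_H = 862 °F → (862 − 32) × 5/9 = 461.11 °C = 734.26 K.
T_C = 25 °C → 25 + 273.15 = 298.15 K.
T_m = 237 °F → (237 − 32) × 5/9 = 113.89 °C = 387.04 K.
First-stage efficiency η₁ = 1 − T_m/T_H = 1 − 387.04/734.26 = 0.4729.
W₁ = η₁·Q_H = 0.4729 × 9190 = 4350 W.

Ẇ₁ ≈ 4350 W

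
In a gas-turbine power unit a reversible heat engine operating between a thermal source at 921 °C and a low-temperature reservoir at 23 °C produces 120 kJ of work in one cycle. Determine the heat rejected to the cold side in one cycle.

T_H = 921 °C → 921 + 273.15 = 1194.15 K.
T_C = 23 °C → 23 + 273.15 = 296.15 K.
For a reversible engine, η = 1 − T_C/T_H = 1 − 296.15/1194.15 = 0.7520.
Since Q_C/Q_H = T_C/T_H and Q_H = W/η, Q_C = W·T_C/(T_H − T_C) = 120 × 296.15/898.00 = 39.6 kJ.

Q_C ≈ 39.6 kJ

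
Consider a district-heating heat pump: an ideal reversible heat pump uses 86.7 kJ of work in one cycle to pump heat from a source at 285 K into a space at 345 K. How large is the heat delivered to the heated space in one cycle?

COP_HP = T_H/(T_H − T_C) = 345.00/60.00 = 5.7500.
Q_H = COP_HP · W = 5.7500 × 86.7 = 499 kJ.

Q_H ≈ 499 kJ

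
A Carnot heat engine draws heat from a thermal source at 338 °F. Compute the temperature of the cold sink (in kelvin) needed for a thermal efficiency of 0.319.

T_H = 338 °F → (338 − 32) × 5/9 = 170.00 °C = 443.15 K.
From η = 1 − T_C/T_H, T_C = T_H·(1 − η) = 443.15 × (1 − 0.319) = 302 K.

T_C ≈ 302 K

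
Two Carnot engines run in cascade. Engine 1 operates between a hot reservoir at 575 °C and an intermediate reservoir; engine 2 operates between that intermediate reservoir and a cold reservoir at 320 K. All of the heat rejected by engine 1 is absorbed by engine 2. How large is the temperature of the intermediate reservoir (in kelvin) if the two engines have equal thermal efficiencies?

T_H = 575 °C → 575 + 273.15 = 848.15 K.
Equal efficiencies require 1 − T_m/T_H = 1 − T_C/T_m, i.e. T_m/T_H = T_C/T_m, so T_m = √(T_H·T_C) = √(848.15 × 320.00) = 521 K.

T_m ≈ 521 K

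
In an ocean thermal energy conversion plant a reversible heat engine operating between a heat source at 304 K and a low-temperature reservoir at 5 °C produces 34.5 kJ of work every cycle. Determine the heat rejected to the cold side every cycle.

Q_C ≈ 371 kJ

T_C = 5 °C → 5 + 273.15 = 278.15 K.
For a reversible engine, η = 1 − T_C/T_H = 1 − 278.15/304.00 = 0.0850.
Since Q_C/Q_H = T_C/T_H and Q_H = W/η, Q_C = W·T_C/(T_H − T_C) = 34.5 × 278.15/25.85 = 371 kJ.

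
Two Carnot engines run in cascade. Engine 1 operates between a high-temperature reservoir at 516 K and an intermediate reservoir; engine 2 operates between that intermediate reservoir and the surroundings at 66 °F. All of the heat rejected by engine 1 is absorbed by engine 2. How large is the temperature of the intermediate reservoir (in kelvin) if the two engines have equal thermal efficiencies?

T_m ≈ 388 K

T_C = 66 °F → (66 − 32) × 5/9 = 18.89 °C = 292.04 K.
Equal efficiencies require 1 − T_m/T_H = 1 − T_C/T_m, i.e. T_m/T_H = T_C/T_m, so T_m = √(T_H·T_C) = √(516.00 × 292.04) = 388 K.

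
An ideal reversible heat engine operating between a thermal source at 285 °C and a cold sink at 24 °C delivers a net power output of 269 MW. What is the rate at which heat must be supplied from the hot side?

T_H = 285 °C → 285 + 273.15 = 558.15 K.
T_C = 24 °C → 24 + 273.15 = 297.15 K.
Since the cycle is reversible, η = 1 − T_C/T_H = 1 − 297.15/558.15 = 0.4676.
Q_H = W/η = 269/0.4676 = 575.3 MW.

Q̇_H ≈ 575.3 MW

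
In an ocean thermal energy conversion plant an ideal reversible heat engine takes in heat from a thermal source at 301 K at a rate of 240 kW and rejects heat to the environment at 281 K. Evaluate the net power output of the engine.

Ẇ ≈ 15.95 kW

Carnot efficiency: η = 1 − T_C/T_H = 1 − 281.00/301.00 = 0.0664.
W = η·Q_H = 0.0664 × 240 = 15.95 kW.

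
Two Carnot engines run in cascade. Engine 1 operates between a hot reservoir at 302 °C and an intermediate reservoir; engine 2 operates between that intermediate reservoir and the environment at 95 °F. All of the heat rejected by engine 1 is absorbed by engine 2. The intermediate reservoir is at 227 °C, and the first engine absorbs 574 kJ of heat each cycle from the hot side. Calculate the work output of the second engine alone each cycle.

T_H = 302 °C → 302 + 273.15 = 575.15 K.
T_C = 95 °F → (95 − 32) × 5/9 = 35.00 °C = 308.15 K.
T_m = 227 °C → 227 + 273.15 = 500.15 K.
Heat entering the second stage: Q_m = Q_H·(T_m/T_H) = 574 × 500.15/575.15 = 499 kJ.
Second-stage efficiency η₂ = 1 − T_C/T_m = 1 − 308.15/500.15 = 0.3839, so W₂ = η₂·Q_m = 192 kJ.

W₂ ≈ 192 kJ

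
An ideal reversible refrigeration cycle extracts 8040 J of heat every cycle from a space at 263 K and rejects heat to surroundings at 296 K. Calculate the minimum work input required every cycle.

W_in ≈ 1009 J

Carnot COP: COP_R = T_C/(T_H − T_C) = 263.00/33.00 = 7.9697.
W = Q_C/COP_R = 8040/7.9697 = 1009 J.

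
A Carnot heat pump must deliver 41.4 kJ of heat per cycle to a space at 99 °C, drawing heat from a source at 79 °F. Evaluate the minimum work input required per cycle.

W_in ≈ 8.11 kJ

T_H = 99 °C → 99 + 273.15 = 372.15 K.
T_C = 79 °F → (79 − 32) × 5/9 = 26.11 °C = 299.26 K.
COP_HP = T_H/(T_H − T_C) = 372.15/72.89 = 5.1057.
W = Q_H/COP_HP = 41.4/5.1057 = 8.11 kJ.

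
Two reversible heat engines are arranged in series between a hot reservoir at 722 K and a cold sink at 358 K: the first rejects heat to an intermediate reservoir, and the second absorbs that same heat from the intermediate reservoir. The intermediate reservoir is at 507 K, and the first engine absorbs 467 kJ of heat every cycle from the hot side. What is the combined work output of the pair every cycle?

W_total ≈ 235 kJ

Two reversible stages in series are equivalent to a single Carnot engine between T_H and T_C, so η_total = 1 − T_C/T_H = 1 − 358.00/722.00 = 0.5042.
W_total = η_total · Q_H = 0.5042 × 467 = 235 kJ.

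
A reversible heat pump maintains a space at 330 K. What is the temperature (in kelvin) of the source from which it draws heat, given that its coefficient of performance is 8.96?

COP_HP = T_H/(T_H − T_C) ⇒ T_C = T_H·(COP_HP − 1)/COP_HP = 330.00 × (8.96 − 1)/8.96 = 293 K.

T_C ≈ 293 K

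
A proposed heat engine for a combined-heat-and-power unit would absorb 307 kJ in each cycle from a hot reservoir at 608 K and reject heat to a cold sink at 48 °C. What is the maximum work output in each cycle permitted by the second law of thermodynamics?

W_max ≈ 145 kJ

T_C = 48 °C → 48 + 273.15 = 321.15 K.
The second-law ceiling is the Carnot efficiency, η_max = 1 − T_C/T_H = 1 − 321.15/608.00 = 0.4718.
W_max = η_max · Q_H = 0.4718 × 307 = 145 kJ.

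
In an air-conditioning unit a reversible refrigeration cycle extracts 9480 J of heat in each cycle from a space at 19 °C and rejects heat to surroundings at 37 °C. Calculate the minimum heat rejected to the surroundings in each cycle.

T_H = 37 °C → 37 + 273.15 = 310.15 K.
T_C = 19 °C → 19 + 273.15 = 292.15 K.
For a reversible cycle Q_H/Q_C = T_H/T_C, so Q_H = Q_C·T_H/T_C = 9480 × 310.15/292.15 = 10060 J.

Q_H ≈ 10060 J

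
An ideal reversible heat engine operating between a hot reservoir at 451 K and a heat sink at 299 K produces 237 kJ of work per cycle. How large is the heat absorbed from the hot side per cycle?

Carnot efficiency: η = 1 − T_C/T_H = 1 − 299.00/451.00 = 0.3370.
Q_H = W/η = 237/0.3370 = 703 kJ.

Q_H ≈ 703 kJ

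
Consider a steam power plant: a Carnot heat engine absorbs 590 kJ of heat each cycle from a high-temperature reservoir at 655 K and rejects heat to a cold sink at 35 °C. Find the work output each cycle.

W ≈ 312 kJ

T_C = 35 °C → 35 + 273.15 = 308.15 K.
η_rev = 1 − T_C/T_H = 1 − 308.15/655.00 = 0.5295.
W = η·Q_H = 0.5295 × 590 = 312 kJ.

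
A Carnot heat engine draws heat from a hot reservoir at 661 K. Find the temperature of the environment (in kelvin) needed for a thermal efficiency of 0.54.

From η = 1 − T_C/T_H, T_C = T_H·(1 − η) = 661.00 × (1 − 0.54) = 304 K.

T_C ≈ 304 K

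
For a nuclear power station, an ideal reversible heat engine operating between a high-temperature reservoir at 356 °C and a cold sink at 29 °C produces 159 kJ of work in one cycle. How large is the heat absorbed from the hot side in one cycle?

T_H = 356 °C → 356 + 273.15 = 629.15 K.
T_C = 29 °C → 29 + 273.15 = 302.15 K.
For a reversible engine, η = 1 − T_C/T_H = 1 − 302.15/629.15 = 0.5197.
Q_H = W/η = 159/0.5197 = 306 kJ.

Q_H ≈ 306 kJ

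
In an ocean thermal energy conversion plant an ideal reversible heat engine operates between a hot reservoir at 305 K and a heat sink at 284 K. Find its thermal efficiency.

Since the cycle is reversible, η = 1 − T_C/T_H = 1 − 284.00/305.00 = 0.06885.

η ≈ 0.06885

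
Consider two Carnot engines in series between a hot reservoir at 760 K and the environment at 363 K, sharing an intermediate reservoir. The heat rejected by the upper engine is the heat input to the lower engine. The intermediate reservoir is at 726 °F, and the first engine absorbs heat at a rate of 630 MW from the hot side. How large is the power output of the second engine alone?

T_m = 726 °F → (726 − 32) × 5/9 = 385.56 °C = 658.71 K.
Heat entering the second stage: Q_m = Q_H·(T_m/T_H) = 630 × 658.71/760.00 = 546.0 MW.
Second-stage efficiency η₂ = 1 − T_C/T_m = 1 − 363.00/658.71 = 0.4489, so W₂ = η₂·Q_m = 245.1 MW.

Ẇ₂ ≈ 245.1 MW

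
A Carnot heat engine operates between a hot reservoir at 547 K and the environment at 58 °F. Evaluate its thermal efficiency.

T_C = 58 °F → (58 − 32) × 5/9 = 14.44 °C = 287.59 K.
For a reversible engine, η = 1 − T_C/T_H = 1 − 287.59/547.00 = 0.474.

η ≈ 0.474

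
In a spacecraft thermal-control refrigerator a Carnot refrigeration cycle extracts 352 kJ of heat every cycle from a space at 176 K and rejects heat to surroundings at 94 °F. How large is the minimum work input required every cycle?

W_in ≈ 263.2 kJ

T_H = 94 °F → (94 − 32) × 5/9 = 34.44 °C = 307.59 K.
The reversible coefficient of performance is COP_R = T_C/(T_H − T_C) = 176.00/131.59 = 1.3374.
W = Q_C/COP_R = 352/1.3374 = 263.2 kJ.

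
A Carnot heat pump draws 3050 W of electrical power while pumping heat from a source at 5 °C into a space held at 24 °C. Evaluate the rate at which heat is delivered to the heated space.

Q̇_H ≈ 47700 W

T_H = 24 °C → 24 + 273.15 = 297.15 K.
T_C = 5 °C → 5 + 273.15 = 278.15 K.
For a reversible heat pump, COP_HP = T_H/(T_H − T_C) = 297.15/19.00 = 15.6395.
Q_H = COP_HP · W = 15.6395 × 3050 = 47700 W.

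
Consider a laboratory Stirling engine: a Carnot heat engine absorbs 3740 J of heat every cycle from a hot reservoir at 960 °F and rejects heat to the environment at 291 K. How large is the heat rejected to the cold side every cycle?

T_H = 960 °F → (960 − 32) × 5/9 = 515.56 °C = 788.71 K.
The Carnot efficiency is η = 1 − T_C/T_H = 1 − 291.00/788.71 = 0.6310.
For a reversible cycle Q_C/Q_H = T_C/T_H, so Q_C = 3740 × 291.00/788.71 = 1380 J.

Q_C ≈ 1380 J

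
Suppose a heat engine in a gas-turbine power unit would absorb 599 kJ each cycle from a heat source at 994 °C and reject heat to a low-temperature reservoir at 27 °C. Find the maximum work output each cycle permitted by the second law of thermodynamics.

W_max ≈ 457 kJ

T_H = 994 °C → 994 + 273.15 = 1267.15 K.
T_C = 27 °C → 27 + 273.15 = 300.15 K.
The second-law ceiling is the Carnot efficiency, η_max = 1 − T_C/T_H = 1 − 300.15/1267.15 = 0.7631.
W_max = η_max · Q_H = 0.7631 × 599 = 457 kJ.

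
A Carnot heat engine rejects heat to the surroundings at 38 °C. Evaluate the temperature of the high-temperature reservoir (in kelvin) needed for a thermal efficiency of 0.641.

T_C = 38 °C → 38 + 273.15 = 311.15 K.
From η = 1 − T_C/T_H, solving for T_H gives T_H = T_C/(1 − η) = 311.15/(1 − 0.641) = 867 K.

T_H ≈ 867 K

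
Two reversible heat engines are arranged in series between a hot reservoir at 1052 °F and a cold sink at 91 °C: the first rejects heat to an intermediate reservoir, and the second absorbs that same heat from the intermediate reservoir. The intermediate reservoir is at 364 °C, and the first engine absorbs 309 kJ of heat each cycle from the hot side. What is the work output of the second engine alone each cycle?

W₂ ≈ 100 kJ

T_H = 1052 °F → (1052 − 32) × 5/9 = 566.67 °C = 839.82 K.
T_C = 91 °C → 91 + 273.15 = 364.15 K.
T_m = 364 °C → 364 + 273.15 = 637.15 K.
Heat entering the second stage: Q_m = Q_H·(T_m/T_H) = 309 × 637.15/839.82 = 234 kJ.
Second-stage efficiency η₂ = 1 − T_C/T_m = 1 − 364.15/637.15 = 0.4285, so W₂ = η₂·Q_m = 100 kJ.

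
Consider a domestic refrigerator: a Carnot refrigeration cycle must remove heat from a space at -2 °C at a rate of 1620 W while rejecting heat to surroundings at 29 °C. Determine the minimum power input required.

Ẇ_in ≈ 185 W

T_H = 29 °C → 29 + 273.15 = 302.15 K.
T_C = -2 °C → -2 + 273.15 = 271.15 K.
The reversible coefficient of performance is COP_R = T_C/(T_H − T_C) = 271.15/31.00 = 8.7468.
W = Q_C/COP_R = 1620/8.7468 = 185 W.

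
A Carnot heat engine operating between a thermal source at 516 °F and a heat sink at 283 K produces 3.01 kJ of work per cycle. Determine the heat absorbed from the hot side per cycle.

T_H = 516 °F → (516 − 32) × 5/9 = 268.89 °C = 542.04 K.
The Carnot efficiency is η = 1 − T_C/T_H = 1 − 283.00/542.04 = 0.4779.
Q_H = W/η = 3.01/0.4779 = 6.298 kJ.

Q_H ≈ 6.298 kJ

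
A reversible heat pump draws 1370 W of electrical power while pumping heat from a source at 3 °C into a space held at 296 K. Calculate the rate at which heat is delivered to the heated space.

T_C = 3 °C → 3 + 273.15 = 276.15 K.
For a reversible heat pump, COP_HP = T_H/(T_H − T_C) = 296.00/19.85 = 14.9118.
Q_H = COP_HP · W = 14.9118 × 1370 = 20400 W.

Q̇_H ≈ 20400 W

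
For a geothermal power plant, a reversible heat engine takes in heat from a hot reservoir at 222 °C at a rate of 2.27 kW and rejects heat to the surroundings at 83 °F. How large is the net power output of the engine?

Ẇ ≈ 0.888 kW

T_H = 222 °C → 222 + 273.15 = 495.15 K.
T_C = 83 °F → (83 − 32) × 5/9 = 28.33 °C = 301.48 K.
η_rev = 1 − T_C/T_H = 1 − 301.48/495.15 = 0.3911.
W = η·Q_H = 0.3911 × 2.27 = 0.888 kW.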